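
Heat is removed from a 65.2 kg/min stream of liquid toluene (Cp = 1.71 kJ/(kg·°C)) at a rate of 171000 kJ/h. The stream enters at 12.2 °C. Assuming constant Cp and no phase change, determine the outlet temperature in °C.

T_out = -13.4 °C

Q = 171000 kJ/h = 2850 kJ/min
ΔT = Q/(ṁ·Cp) = 2850/(65.2×1.71) = 25.562 K
T_out = 12.2 − 25.562 = -13.362 °C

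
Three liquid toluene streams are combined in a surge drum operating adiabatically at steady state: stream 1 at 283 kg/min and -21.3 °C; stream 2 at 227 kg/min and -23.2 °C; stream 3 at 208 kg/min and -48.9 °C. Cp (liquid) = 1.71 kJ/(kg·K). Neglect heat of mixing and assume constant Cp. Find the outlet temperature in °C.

T_out = -29.9 °C

Energy balance with Q = 0: Σ ṁᵢCp,ᵢ(T_out − Tᵢ) = 0
Σ ṁᵢCp,ᵢTᵢ = 283×1.71×-21.3 + 227×1.71×-23.2 + 208×1.71×-48.9 = -36706
Σ ṁᵢCp,ᵢ = 283×1.71 + 227×1.71 + 208×1.71 = 1227.8
T_out = -36706 / 1227.8 = -29.896 °C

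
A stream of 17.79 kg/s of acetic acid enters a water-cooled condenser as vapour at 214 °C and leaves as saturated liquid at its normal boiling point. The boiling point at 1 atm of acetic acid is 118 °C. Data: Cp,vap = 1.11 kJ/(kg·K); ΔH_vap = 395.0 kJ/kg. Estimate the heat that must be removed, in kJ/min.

Q_c = 535000 kJ/min

vapour 214→118 °C: -106.56 kJ/kg
condensation at 118 °C: -395 kJ/kg
Δh = -106.56 + -395 = -501.56 kJ/kg
Q = ṁ·Δh = 17.79 kg/s × -501.56 kJ/kg = -8922.8 kJ/s
|Q| = 8922.8 kW = 535370 kJ/min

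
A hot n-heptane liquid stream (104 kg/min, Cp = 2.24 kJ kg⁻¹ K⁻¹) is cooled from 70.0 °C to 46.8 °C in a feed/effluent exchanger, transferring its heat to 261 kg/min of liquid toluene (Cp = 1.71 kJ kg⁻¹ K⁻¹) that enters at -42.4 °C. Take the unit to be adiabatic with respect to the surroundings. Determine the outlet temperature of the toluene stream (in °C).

T_c,out = -30.3 °C

Heat released by hot stream: Q = 104 × 2.24 × (70.0 − 46.8) = 5404.7 kJ/min
Energy balance on cold side (adiabatic exchanger): Q = ṁ_c·Cp_c·(T_c,out − T_c,in)
T_c,out = -42.4 + 5404.7/(261 × 1.71) = -30.29 °C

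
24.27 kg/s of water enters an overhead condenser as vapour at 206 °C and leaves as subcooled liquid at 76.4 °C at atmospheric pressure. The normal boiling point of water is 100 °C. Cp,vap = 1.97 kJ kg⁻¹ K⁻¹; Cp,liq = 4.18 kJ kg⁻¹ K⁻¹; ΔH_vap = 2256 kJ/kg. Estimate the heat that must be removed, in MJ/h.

Q_c = 224000 MJ/h

vapour 206→100 °C: -208.82 kJ/kg
condensation at 100 °C: -2256 kJ/kg
liquid 100→76.4 °C: -98.648 kJ/kg
Δh = -208.82 + -2256 + -98.648 = -2563.5 kJ/kg
Q = ṁ·Δh = 24.27 kg/s × -2563.5 kJ/kg = -62215 kJ/s
|Q| = 62215 kW = 223980 MJ/h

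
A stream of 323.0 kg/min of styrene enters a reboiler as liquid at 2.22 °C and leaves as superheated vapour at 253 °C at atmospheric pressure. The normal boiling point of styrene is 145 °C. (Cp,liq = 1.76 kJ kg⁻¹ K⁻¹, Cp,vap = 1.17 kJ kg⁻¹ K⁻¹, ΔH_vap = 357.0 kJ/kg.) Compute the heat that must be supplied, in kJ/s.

liquid 2.22→145 °C: 251.29 kJ/kg
vaporisation at 145 °C: 357 kJ/kg
vapour 145→253 °C: 126.36 kJ/kg
Δh = 251.29 + 357 + 126.36 = 734.65 kJ/kg
Q = ṁ·Δh = 323.0 kg/min × 734.65 kJ/kg = 237290 kJ/min
|Q| = 3954.9 kW

Q = 3950 kJ/s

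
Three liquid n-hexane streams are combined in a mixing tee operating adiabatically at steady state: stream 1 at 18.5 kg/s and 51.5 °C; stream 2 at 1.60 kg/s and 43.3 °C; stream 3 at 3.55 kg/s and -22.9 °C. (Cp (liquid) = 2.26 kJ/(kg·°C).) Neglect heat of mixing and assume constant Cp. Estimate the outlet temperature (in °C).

T_out = 39.8 °C

No heat crosses the boundary, so H_out = H_in.
Σ ṁᵢCp,ᵢTᵢ = 18.5×2.26×51.5 + 1.60×2.26×43.3 + 3.55×2.26×-22.9 = 2126.1
Σ ṁᵢCp,ᵢ = 18.5×2.26 + 1.60×2.26 + 3.55×2.26 = 53.449
T_out = 2126.1 / 53.449 = 39.777 °C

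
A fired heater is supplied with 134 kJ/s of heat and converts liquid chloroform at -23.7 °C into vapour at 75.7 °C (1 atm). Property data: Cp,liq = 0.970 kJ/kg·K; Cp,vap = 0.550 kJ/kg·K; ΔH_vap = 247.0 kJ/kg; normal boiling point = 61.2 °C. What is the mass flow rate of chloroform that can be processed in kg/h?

Δh = 0.970×(61.2−-23.7) + 247.0 + 0.550×(75.7−61.2) = 337.33 kJ/kg
Q = 134 kJ/s = 134 kJ/s = 482400 kJ/h
ṁ = Q/Δh = 482400 / 337.33 = 1430.1 kg/h

ṁ = 1430 kg/h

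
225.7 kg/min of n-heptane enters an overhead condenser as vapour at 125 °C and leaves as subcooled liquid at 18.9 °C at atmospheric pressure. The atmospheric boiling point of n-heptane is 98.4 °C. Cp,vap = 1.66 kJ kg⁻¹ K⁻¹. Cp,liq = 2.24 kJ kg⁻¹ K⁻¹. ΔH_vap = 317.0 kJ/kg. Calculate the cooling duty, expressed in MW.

Q_c = 2.03 MW

vapour 125→98.4 °C: -44.156 kJ/kg
condensation at 98.4 °C: -317 kJ/kg
liquid 98.4→18.9 °C: -178.08 kJ/kg
Δh = -44.156 + -317 + -178.08 = -539.24 kJ/kg
Q = ṁ·Δh = 225.7 kg/min × -539.24 kJ/kg = -121710 kJ/min
|Q| = 2028.4 kW = 2.0284 MW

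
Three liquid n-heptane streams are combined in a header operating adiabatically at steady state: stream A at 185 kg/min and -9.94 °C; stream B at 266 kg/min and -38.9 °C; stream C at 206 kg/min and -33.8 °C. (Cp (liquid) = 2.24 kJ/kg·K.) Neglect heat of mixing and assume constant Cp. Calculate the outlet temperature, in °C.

Energy balance with Q = 0: Σ ṁᵢCp,ᵢ(T_out − Tᵢ) = 0
T_out = Σ ṁᵢCp,ᵢTᵢ / Σ ṁᵢCp,ᵢ
      = -42894 / 1471.7 = -29.146 °C

T_out = -29.1 °C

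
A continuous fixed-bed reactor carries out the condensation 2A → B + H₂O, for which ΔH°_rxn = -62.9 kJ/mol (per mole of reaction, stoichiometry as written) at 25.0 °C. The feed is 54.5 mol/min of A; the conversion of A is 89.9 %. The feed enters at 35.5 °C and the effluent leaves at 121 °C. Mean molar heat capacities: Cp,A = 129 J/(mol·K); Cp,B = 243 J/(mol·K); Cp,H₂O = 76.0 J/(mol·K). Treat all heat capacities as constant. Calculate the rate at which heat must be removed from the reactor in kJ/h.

Q_out = 47800 kJ/h

Extent of reaction ξ = 0.899 × 54.5 / 2 = 24.498 mol/min
Reaction term: ξ·ΔH°_rxn = 24.498 × -62.9 = -1540.9 kJ/min
Sensible, feed 35.5→25 °C: -73.82 kJ/min
Outlet flows (mol/min): A 5.5045, B 24.498, H₂O 24.498
Sensible, products 25→121 °C: 818.39 kJ/min
Q = ΔH = -796.34 kJ/min = -13.272 kW
Heat removed = 47781 kJ/h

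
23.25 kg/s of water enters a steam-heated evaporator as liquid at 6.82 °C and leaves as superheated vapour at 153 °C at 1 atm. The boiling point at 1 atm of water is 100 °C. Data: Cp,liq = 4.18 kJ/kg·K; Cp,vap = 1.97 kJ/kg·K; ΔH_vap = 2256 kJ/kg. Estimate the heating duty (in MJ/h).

liquid 6.82→100 °C: 389.49 kJ/kg
vaporisation at 100 °C: 2256 kJ/kg
vapour 100→153 °C: 104.41 kJ/kg
Δh = 389.49 + 2256 + 104.41 = 2749.9 kJ/kg
Q = ṁ·Δh = 23.25 kg/s × 2749.9 kJ/kg = 63935 kJ/s
|Q| = 63935 kW = 230170 MJ/h

Q = 230000 MJ/h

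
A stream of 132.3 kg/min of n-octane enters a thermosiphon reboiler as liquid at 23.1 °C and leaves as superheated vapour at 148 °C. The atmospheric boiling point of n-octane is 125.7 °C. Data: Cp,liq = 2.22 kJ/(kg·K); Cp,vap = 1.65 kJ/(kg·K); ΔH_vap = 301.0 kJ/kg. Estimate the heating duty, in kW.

Q = 1250 kW

liquid 23.1→125.7 °C: 227.77 kJ/kg
vaporisation at 125.7 °C: 301 kJ/kg
vapour 125.7→148 °C: 36.795 kJ/kg
Δh = 227.77 + 301 + 36.795 = 565.57 kJ/kg
Q = ṁ·Δh = 132.3 kg/min × 565.57 kJ/kg = 74825 kJ/min
|Q| = 1247.1 kW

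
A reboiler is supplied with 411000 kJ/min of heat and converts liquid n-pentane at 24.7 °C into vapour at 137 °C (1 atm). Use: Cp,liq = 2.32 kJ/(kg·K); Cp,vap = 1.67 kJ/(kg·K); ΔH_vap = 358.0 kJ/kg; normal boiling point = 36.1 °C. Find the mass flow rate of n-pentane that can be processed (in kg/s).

Δh = 2.32×(36.1−24.7) + 358.0 + 1.67×(137−36.1) = 552.95 kJ/kg
Q = 411000 kJ/min = 6850 kJ/s = 6850 kJ/s
ṁ = Q/Δh = 6850 / 552.95 = 12.388 kg/s

ṁ = 12.4 kg/s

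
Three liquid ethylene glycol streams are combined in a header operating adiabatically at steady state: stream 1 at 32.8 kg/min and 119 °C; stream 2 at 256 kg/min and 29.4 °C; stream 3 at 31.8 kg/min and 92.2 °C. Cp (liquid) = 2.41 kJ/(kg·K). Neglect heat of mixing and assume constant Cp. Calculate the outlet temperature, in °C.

T_out = 44.8 °C

Energy balance with Q = 0: Σ ṁᵢCp,ᵢ(T_out − Tᵢ) = 0
T_out = Σ ṁᵢCp,ᵢTᵢ / Σ ṁᵢCp,ᵢ
      = 34611 / 772.65 = 44.796 °C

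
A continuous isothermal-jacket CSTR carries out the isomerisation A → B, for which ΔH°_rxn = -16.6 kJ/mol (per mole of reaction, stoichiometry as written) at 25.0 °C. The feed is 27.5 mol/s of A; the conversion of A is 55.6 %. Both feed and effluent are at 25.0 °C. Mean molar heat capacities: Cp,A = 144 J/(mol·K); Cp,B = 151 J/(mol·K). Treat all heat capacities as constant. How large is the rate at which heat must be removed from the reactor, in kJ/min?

Q_out = 15200 kJ/min

Extent of reaction ξ = 0.556 × 27.5 = 15.29 mol/s
Reaction term: ξ·ΔH°_rxn = 15.29 × -16.6 = -253.81 kJ/s
Q = ΔH = -253.81 kJ/s = -253.81 kW
Heat removed = 15229 kJ/min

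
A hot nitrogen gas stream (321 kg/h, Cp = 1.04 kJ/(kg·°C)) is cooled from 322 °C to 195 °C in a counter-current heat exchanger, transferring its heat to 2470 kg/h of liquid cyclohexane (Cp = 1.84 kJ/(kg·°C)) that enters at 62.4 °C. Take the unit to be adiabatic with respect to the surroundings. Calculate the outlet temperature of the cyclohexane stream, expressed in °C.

Heat released by hot stream: Q = 321 × 1.04 × (322 − 195) = 42398 kJ/h
Energy balance on cold side (adiabatic exchanger): Q = ṁ_c·Cp_c·(T_c,out − T_c,in)
T_c,out = 62.4 + 42398/(2470 × 1.84) = 71.729 °C

T_c,out = 71.7 °C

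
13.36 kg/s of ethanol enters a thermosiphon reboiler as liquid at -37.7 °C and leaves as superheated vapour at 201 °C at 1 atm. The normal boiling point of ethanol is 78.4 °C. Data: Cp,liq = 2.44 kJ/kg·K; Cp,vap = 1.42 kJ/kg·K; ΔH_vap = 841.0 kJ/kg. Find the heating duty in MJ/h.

liquid -37.7→78.4 °C: 283.28 kJ/kg
vaporisation at 78.4 °C: 841 kJ/kg
vapour 78.4→201 °C: 174.09 kJ/kg
Δh = 283.28 + 841 + 174.09 = 1298.4 kJ/kg
Q = ṁ·Δh = 13.36 kg/s × 1298.4 kJ/kg = 17346 kJ/s
|Q| = 17346 kW = 62447 MJ/h

Q = 62400 MJ/h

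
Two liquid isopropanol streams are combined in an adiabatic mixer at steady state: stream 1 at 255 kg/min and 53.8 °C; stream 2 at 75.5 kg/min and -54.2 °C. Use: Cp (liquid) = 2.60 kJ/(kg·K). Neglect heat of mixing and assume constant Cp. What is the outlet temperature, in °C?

Energy balance with Q = 0: Σ ṁᵢCp,ᵢ(T_out − Tᵢ) = 0
Σ ṁᵢCp,ᵢTᵢ = 255×2.60×53.8 + 75.5×2.60×-54.2 = 25030
Σ ṁᵢCp,ᵢ = 255×2.60 + 75.5×2.60 = 859.3
T_out = 25030 / 859.3 = 29.128 °C

T_out = 29.1 °C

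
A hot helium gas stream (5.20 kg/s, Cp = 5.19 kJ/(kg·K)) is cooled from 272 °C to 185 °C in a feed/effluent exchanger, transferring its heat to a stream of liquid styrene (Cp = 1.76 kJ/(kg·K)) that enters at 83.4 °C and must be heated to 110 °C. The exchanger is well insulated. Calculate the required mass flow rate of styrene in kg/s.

Heat released by hot stream: Q = 5.20 × 5.19 × (272 − 185) = 2348 kJ/s
Energy balance on cold side (adiabatic exchanger): Q = ṁ_c·Cp_c·(T_c,out − T_c,in)
ṁ_c = 2348 / [1.76 × (110 − 83.4)] = 50.153 kg/s

ṁ_c = 50.2 kg/s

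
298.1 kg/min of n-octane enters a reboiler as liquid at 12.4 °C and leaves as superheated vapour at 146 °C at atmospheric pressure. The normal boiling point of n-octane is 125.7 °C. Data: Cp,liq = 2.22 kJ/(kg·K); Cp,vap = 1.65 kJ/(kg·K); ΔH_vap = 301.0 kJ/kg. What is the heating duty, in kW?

liquid 12.4→125.7 °C: 251.53 kJ/kg
vaporisation at 125.7 °C: 301 kJ/kg
vapour 125.7→146 °C: 33.495 kJ/kg
Δh = 251.53 + 301 + 33.495 = 586.02 kJ/kg
Q = ṁ·Δh = 298.1 kg/min × 586.02 kJ/kg = 174690 kJ/min
|Q| = 2911.5 kW

Q = 2910 kW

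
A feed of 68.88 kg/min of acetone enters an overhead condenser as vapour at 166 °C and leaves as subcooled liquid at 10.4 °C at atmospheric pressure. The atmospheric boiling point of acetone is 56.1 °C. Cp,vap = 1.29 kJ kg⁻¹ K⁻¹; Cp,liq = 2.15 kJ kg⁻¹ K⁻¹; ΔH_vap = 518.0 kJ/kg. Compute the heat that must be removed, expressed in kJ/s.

vapour 166→56.1 °C: -141.77 kJ/kg
condensation at 56.1 °C: -518 kJ/kg
liquid 56.1→10.4 °C: -98.255 kJ/kg
Δh = -141.77 + -518 + -98.255 = -758.03 kJ/kg
Q = ṁ·Δh = 68.88 kg/min × -758.03 kJ/kg = -52213 kJ/min
|Q| = 870.21 kW

Q_c = 870 kJ/s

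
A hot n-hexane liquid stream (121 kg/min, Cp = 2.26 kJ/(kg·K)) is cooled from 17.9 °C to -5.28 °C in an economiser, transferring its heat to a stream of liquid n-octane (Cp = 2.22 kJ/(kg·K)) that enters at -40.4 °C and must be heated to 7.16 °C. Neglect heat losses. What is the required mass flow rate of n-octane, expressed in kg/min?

Heat released by hot stream: Q = 121 × 2.26 × (17.9 − -5.28) = 6338.8 kJ/min
Energy balance on cold side (adiabatic exchanger): Q = ṁ_c·Cp_c·(T_c,out − T_c,in)
ṁ_c = 6338.8 / [2.22 × (7.16 − -40.4)] = 60.036 kg/min

ṁ_c = 60.0 kg/min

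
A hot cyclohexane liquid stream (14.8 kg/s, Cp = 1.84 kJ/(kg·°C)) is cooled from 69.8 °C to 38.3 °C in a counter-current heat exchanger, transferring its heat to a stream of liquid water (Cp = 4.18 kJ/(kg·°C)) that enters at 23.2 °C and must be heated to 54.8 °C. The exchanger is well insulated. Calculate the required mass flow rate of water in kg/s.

Heat released by hot stream: Q = 14.8 × 1.84 × (69.8 − 38.3) = 857.81 kJ/s
Energy balance on cold side (adiabatic exchanger): Q = ṁ_c·Cp_c·(T_c,out − T_c,in)
ṁ_c = 857.81 / [4.18 × (54.8 − 23.2)] = 6.4942 kg/s

ṁ_c = 6.49 kg/s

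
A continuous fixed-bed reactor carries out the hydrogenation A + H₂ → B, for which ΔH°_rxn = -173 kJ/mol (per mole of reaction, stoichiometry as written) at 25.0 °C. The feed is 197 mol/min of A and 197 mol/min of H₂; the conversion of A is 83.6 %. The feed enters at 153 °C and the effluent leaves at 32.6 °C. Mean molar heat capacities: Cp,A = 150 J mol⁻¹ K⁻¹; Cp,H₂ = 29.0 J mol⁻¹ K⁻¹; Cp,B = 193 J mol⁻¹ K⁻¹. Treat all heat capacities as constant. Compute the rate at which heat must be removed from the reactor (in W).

Extent of reaction ξ = 0.836 × 197 = 164.69 mol/min
Reaction term: ξ·ΔH°_rxn = 164.69 × -173 = -28492 kJ/min
Sensible, feed 153→25 °C: -4513.7 kJ/min
Outlet flows (mol/min): A 32.308, H₂ 32.308, B 164.69
Sensible, products 25→32.6 °C: 285.52 kJ/min
Q = ΔH = -32720 kJ/min = -545.33 kW
Heat removed = 545330 W

Q_out = 545000 W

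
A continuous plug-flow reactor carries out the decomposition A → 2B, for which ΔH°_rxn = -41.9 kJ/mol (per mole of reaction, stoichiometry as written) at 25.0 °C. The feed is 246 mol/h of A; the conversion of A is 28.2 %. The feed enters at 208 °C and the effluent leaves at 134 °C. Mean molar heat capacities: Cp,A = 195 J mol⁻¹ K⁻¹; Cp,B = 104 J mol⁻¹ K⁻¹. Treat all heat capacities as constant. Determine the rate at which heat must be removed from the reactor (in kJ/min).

Q_out = 106 kJ/min

Extent of reaction ξ = 0.282 × 246 = 69.372 mol/h
Reaction term: ξ·ΔH°_rxn = 69.372 × -41.9 = -2906.7 kJ/h
Sensible, feed 208→25 °C: -8778.5 kJ/h
Outlet flows (mol/h): A 176.63, B 138.74
Sensible, products 25→134 °C: 5327 kJ/h
Q = ΔH = -6358.2 kJ/h = -1.7662 kW
Heat removed = 105.97 kJ/min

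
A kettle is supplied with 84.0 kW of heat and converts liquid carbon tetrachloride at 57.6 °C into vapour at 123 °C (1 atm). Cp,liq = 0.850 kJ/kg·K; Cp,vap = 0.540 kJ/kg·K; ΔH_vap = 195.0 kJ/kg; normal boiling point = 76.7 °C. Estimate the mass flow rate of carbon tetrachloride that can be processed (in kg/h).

Δh = 0.850×(76.7−57.6) + 195.0 + 0.540×(123−76.7) = 236.24 kJ/kg
Q = 84.0 kW = 84 kJ/s = 302400 kJ/h
ṁ = Q/Δh = 302400 / 236.24 = 1280.1 kg/h

ṁ = 1280 kg/h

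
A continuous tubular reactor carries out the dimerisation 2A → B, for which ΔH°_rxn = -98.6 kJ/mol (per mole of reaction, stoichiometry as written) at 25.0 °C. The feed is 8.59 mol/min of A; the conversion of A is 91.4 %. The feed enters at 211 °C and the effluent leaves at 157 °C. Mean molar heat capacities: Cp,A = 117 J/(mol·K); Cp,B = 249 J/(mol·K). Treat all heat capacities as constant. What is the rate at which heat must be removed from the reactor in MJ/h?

Extent of reaction ξ = 0.914 × 8.59 / 2 = 3.9256 mol/min
Reaction term: ξ·ΔH°_rxn = 3.9256 × -98.6 = -387.07 kJ/min
Sensible, feed 211→25 °C: -186.94 kJ/min
Outlet flows (mol/min): A 0.73874, B 3.9256
Sensible, products 25→157 °C: 140.44 kJ/min
Q = ΔH = -433.57 kJ/min = -7.2261 kW
Heat removed = 26.014 MJ/h

Q_out = 26.0 MJ/h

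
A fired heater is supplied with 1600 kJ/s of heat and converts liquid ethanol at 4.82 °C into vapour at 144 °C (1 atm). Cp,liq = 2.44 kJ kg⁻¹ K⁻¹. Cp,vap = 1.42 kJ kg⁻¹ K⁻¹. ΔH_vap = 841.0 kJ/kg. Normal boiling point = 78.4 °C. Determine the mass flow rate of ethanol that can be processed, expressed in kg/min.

ṁ = 86.2 kg/min

Δh = 2.44×(78.4−4.82) + 841.0 + 1.42×(144−78.4) = 1113.7 kJ/kg
Q = 1600 kJ/s = 1600 kJ/s = 96000 kJ/min
ṁ = Q/Δh = 96000 / 1113.7 = 86.2 kg/min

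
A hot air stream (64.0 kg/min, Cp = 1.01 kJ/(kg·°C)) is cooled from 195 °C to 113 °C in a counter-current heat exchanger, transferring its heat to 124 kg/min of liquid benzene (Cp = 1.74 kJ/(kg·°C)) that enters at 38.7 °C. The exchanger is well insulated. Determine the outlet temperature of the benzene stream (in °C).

Heat released by hot stream: Q = 64.0 × 1.01 × (195 − 113) = 5300.5 kJ/min
Energy balance on cold side (adiabatic exchanger): Q = ṁ_c·Cp_c·(T_c,out − T_c,in)
T_c,out = 38.7 + 5300.5/(124 × 1.74) = 63.267 °C

T_c,out = 63.3 °C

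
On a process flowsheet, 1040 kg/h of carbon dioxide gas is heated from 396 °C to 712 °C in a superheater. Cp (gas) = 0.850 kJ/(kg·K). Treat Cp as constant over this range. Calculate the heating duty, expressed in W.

Q = ṁ·Cp·ΔT = 1040 × 0.850 × (712 − 396) = 279340 kJ/h
Converting: 279340 / 3600 s = 77.596 kW
Heating duty = 77596 W

Q = 77600 W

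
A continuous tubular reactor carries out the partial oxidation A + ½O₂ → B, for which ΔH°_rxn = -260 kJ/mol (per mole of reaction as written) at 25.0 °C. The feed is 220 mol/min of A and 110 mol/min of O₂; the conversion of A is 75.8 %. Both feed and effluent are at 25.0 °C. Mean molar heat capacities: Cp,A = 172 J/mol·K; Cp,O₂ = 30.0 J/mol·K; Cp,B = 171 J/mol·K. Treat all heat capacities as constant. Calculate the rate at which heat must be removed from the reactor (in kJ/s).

Extent of reaction ξ = 0.758 × 220 = 166.76 mol/min
Reaction term: ξ·ΔH°_rxn = 166.76 × -260 = -43358 kJ/min
Q = ΔH = -43358 kJ/min = -722.63 kW
Heat removed = 722.63 kJ/s

Q_out = 723 kJ/s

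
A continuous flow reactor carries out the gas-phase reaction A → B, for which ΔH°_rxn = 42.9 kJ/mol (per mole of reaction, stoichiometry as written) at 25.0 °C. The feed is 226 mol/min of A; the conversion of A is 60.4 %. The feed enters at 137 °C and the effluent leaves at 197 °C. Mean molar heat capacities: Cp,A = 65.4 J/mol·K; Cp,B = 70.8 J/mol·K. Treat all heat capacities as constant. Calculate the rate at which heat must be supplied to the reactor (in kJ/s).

Q_in = 114 kJ/s

Extent of reaction ξ = 0.604 × 226 = 136.5 mol/min
Reaction term: ξ·ΔH°_rxn = 136.5 × 42.9 = 5856 kJ/min
Sensible, feed 137→25 °C: -1655.4 kJ/min
Outlet flows (mol/min): A 89.496, B 136.5
Sensible, products 25→197 °C: 2669 kJ/min
Q = ΔH = 6869.6 kJ/min = 114.49 kW
Heat supplied = 114.49 kJ/s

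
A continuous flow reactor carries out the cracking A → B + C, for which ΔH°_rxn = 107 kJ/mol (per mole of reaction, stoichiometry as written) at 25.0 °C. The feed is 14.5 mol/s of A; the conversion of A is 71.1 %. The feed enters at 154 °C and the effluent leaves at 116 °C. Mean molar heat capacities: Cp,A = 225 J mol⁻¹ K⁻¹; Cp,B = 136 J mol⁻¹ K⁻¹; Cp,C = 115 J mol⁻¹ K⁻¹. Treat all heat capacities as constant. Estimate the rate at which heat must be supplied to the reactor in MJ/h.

Q_in = 3610 MJ/h

Extent of reaction ξ = 0.711 × 14.5 = 10.309 mol/s
Reaction term: ξ·ΔH°_rxn = 10.309 × 107 = 1103.1 kJ/s
Sensible, feed 154→25 °C: -420.86 kJ/s
Outlet flows (mol/s): A 4.1905, B 10.309, C 10.309
Sensible, products 25→116 °C: 321.28 kJ/s
Q = ΔH = 1003.5 kJ/s = 1003.5 kW
Heat supplied = 3612.7 MJ/h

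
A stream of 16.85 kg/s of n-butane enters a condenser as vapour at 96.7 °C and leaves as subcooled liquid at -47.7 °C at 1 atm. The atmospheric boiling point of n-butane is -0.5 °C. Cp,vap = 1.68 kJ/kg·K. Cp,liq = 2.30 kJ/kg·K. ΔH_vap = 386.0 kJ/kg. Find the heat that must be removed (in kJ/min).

Q_c = 665000 kJ/min

vapour 96.7→-0.5 °C: -163.3 kJ/kg
condensation at -0.5 °C: -386 kJ/kg
liquid -0.5→-47.7 °C: -108.56 kJ/kg
Δh = -163.3 + -386 + -108.56 = -657.86 kJ/kg
Q = ṁ·Δh = 16.85 kg/s × -657.86 kJ/kg = -11085 kJ/s
|Q| = 11085 kW = 665090 kJ/min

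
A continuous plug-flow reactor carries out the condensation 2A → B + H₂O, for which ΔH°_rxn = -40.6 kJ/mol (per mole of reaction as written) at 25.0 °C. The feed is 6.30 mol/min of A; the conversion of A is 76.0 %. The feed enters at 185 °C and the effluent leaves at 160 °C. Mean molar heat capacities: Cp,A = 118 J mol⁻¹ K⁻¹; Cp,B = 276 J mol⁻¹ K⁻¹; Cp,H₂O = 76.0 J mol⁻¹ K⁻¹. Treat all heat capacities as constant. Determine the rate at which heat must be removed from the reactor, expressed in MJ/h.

Extent of reaction ξ = 0.760 × 6.30 / 2 = 2.394 mol/min
Reaction term: ξ·ΔH°_rxn = 2.394 × -40.6 = -97.196 kJ/min
Sensible, feed 185→25 °C: -118.94 kJ/min
Outlet flows (mol/min): A 1.512, B 2.394, H₂O 2.394
Sensible, products 25→160 °C: 137.85 kJ/min
Q = ΔH = -78.291 kJ/min = -1.3049 kW
Heat removed = 4.6975 MJ/h

Q_out = 4.70 MJ/h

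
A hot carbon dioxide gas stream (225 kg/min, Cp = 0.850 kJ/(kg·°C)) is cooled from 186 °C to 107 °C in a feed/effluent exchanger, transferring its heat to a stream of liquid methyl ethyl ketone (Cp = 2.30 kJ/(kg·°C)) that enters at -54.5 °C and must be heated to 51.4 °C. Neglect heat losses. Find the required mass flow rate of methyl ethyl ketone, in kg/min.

Heat released by hot stream: Q = 225 × 0.850 × (186 − 107) = 15109 kJ/min
Energy balance on cold side (adiabatic exchanger): Q = ṁ_c·Cp_c·(T_c,out − T_c,in)
ṁ_c = 15109 / [2.30 × (51.4 − -54.5)] = 62.03 kg/min

ṁ_c = 62.0 kg/min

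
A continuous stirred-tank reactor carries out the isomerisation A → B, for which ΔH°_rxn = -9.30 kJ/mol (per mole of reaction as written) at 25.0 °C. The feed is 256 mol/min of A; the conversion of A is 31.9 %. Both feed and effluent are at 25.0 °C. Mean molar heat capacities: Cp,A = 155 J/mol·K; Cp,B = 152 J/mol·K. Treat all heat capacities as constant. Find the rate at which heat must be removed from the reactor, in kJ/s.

Extent of reaction ξ = 0.319 × 256 = 81.664 mol/min
Reaction term: ξ·ΔH°_rxn = 81.664 × -9.30 = -759.48 kJ/min
Q = ΔH = -759.48 kJ/min = -12.658 kW
Heat removed = 12.658 kJ/s

Q_out = 12.7 kJ/s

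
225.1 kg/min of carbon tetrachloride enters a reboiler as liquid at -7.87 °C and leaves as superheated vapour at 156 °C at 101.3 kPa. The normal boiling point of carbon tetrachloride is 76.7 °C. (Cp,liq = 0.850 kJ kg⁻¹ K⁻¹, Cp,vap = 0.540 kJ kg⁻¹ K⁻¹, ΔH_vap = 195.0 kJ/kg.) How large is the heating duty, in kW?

liquid -7.87→76.7 °C: 71.885 kJ/kg
vaporisation at 76.7 °C: 195 kJ/kg
vapour 76.7→156 °C: 42.822 kJ/kg
Δh = 71.885 + 195 + 42.822 = 309.71 kJ/kg
Q = ṁ·Δh = 225.1 kg/min × 309.71 kJ/kg = 69715 kJ/min
|Q| = 1161.9 kW

Q = 1160 kW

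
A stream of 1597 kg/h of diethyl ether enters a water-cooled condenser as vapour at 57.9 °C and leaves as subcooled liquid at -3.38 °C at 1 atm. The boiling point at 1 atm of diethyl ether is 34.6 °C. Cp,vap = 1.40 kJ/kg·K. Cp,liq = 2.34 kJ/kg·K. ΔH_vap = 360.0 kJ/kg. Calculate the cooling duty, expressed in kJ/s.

Q_c = 214 kJ/s

vapour 57.9→34.6 °C: -32.62 kJ/kg
condensation at 34.6 °C: -360 kJ/kg
liquid 34.6→-3.38 °C: -88.873 kJ/kg
Δh = -32.62 + -360 + -88.873 = -481.49 kJ/kg
Q = ṁ·Δh = 1597 kg/h × -481.49 kJ/kg = -768940 kJ/h
|Q| = 213.6 kW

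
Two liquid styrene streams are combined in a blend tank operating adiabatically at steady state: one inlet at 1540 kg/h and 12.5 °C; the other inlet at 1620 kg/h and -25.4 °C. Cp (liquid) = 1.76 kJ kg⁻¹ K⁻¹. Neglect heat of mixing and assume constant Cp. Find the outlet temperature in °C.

T_out = -6.93 °C

Adiabatic, steady state ⇒ Σ ṁᵢCp,ᵢ(T_out − Tᵢ) = 0
T_out = Σ ṁᵢCp,ᵢTᵢ / Σ ṁᵢCp,ᵢ
      = -38540 / 5561.6 = -6.9297 °C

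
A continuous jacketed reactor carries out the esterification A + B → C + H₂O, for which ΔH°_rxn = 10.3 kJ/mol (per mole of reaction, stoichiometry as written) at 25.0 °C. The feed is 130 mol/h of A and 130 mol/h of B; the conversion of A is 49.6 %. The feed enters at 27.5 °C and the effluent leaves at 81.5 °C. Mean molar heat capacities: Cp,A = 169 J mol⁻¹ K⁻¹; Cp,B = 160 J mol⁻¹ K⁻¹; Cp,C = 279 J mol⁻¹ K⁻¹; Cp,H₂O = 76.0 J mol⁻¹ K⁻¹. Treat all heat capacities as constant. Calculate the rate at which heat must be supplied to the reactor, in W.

Extent of reaction ξ = 0.496 × 130 = 64.48 mol/h
Reaction term: ξ·ΔH°_rxn = 64.48 × 10.3 = 664.14 kJ/h
Sensible, feed 27.5→25 °C: -106.92 kJ/h
Outlet flows (mol/h): A 65.52, B 65.52, C 64.48, H₂O 64.48
Sensible, products 25→81.5 °C: 2511.2 kJ/h
Q = ΔH = 3068.4 kJ/h = 0.85235 kW
Heat supplied = 852.35 W

Q_in = 852 W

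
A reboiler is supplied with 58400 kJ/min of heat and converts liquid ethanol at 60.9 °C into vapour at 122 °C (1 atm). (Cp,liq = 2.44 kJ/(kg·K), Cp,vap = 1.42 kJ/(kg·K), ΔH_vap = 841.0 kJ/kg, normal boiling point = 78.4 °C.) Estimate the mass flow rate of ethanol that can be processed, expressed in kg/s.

Δh = 2.44×(78.4−60.9) + 841.0 + 1.42×(122−78.4) = 945.61 kJ/kg
Q = 58400 kJ/min = 973.33 kJ/s = 973.33 kJ/s
ṁ = Q/Δh = 973.33 / 945.61 = 1.0293 kg/s

ṁ = 1.03 kg/s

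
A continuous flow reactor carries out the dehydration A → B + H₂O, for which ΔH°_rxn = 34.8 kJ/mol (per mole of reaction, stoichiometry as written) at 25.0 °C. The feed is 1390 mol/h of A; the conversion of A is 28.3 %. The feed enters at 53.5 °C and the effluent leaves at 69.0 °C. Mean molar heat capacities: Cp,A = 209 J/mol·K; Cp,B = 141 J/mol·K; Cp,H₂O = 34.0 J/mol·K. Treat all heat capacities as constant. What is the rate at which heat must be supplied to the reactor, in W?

Extent of reaction ξ = 0.283 × 1390 = 393.37 mol/h
Reaction term: ξ·ΔH°_rxn = 393.37 × 34.8 = 13689 kJ/h
Sensible, feed 53.5→25 °C: -8279.5 kJ/h
Outlet flows (mol/h): A 996.63, B 393.37, H₂O 393.37
Sensible, products 25→69.0 °C: 12194 kJ/h
Q = ΔH = 17604 kJ/h = 4.8899 kW
Heat supplied = 4889.9 W

Q_in = 4890 W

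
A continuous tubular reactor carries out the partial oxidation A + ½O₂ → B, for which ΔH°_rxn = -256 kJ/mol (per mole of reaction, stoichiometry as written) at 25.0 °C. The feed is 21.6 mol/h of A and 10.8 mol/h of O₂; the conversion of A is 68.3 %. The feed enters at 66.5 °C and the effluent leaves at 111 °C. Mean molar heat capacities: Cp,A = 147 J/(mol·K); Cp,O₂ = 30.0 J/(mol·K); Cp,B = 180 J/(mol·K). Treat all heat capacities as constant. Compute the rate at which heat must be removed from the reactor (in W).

Q_out = 999 W

Extent of reaction ξ = 0.683 × 21.6 = 14.753 mol/h
Reaction term: ξ·ΔH°_rxn = 14.753 × -256 = -3776.7 kJ/h
Sensible, feed 66.5→25 °C: -145.22 kJ/h
Outlet flows (mol/h): A 6.8472, O₂ 3.4236, B 14.753
Sensible, products 25→111 °C: 323.77 kJ/h
Q = ΔH = -3598.2 kJ/h = -0.99949 kW
Heat removed = 999.49 W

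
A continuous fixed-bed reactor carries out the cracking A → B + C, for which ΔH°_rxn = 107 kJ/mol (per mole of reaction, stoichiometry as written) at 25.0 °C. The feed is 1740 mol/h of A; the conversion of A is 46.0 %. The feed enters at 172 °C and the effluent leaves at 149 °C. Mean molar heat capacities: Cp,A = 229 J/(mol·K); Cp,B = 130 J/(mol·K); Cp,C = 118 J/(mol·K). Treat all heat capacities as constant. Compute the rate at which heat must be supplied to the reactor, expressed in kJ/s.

Extent of reaction ξ = 0.460 × 1740 = 800.4 mol/h
Reaction term: ξ·ΔH°_rxn = 800.4 × 107 = 85643 kJ/h
Sensible, feed 172→25 °C: -58574 kJ/h
Outlet flows (mol/h): A 939.6, B 800.4, C 800.4
Sensible, products 25→149 °C: 51295 kJ/h
Q = ΔH = 78364 kJ/h = 21.768 kW
Heat supplied = 21.768 kJ/s

Q_in = 21.8 kJ/s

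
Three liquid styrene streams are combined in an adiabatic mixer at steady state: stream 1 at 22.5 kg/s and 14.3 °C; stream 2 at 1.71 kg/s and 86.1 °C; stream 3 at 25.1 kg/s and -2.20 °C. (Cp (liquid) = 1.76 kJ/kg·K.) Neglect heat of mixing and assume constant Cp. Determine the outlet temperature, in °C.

Energy balance with Q = 0: Σ ṁᵢCp,ᵢ(T_out − Tᵢ) = 0
Σ ṁᵢCp,ᵢTᵢ = 22.5×1.76×14.3 + 1.71×1.76×86.1 + 25.1×1.76×-2.20 = 728.22
Σ ṁᵢCp,ᵢ = 22.5×1.76 + 1.71×1.76 + 25.1×1.76 = 86.786
T_out = 728.22 / 86.786 = 8.391 °C

T_out = 8.39 °C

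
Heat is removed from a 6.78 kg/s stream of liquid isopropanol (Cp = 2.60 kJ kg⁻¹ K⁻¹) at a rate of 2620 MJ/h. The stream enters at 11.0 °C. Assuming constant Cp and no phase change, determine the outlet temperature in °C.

Q = 2620 MJ/h = 727.78 kJ/s
ΔT = Q/(ṁ·Cp) = 727.78/(6.78×2.60) = 41.285 K
T_out = 11.0 − 41.285 = -30.285 °C

T_out = -30.3 °C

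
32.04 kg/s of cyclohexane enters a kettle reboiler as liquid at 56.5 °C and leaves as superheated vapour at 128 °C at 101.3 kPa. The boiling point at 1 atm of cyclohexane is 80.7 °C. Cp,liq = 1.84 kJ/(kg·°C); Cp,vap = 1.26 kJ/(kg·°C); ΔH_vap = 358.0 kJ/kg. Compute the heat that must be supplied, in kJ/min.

liquid 56.5→80.7 °C: 44.528 kJ/kg
vaporisation at 80.7 °C: 358 kJ/kg
vapour 80.7→128 °C: 59.598 kJ/kg
Δh = 44.528 + 358 + 59.598 = 462.13 kJ/kg
Q = ṁ·Δh = 32.04 kg/s × 462.13 kJ/kg = 14807 kJ/s
|Q| = 14807 kW = 888390 kJ/min

Q = 888000 kJ/min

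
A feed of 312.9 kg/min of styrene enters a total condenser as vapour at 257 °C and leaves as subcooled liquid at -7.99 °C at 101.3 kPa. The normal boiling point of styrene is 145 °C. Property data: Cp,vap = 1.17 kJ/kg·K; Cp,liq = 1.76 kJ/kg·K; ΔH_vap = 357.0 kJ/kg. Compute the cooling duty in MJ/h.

vapour 257→145 °C: -131.04 kJ/kg
condensation at 145 °C: -357 kJ/kg
liquid 145→-7.99 °C: -269.26 kJ/kg
Δh = -131.04 + -357 + -269.26 = -757.3 kJ/kg
Q = ṁ·Δh = 312.9 kg/min × -757.3 kJ/kg = -236960 kJ/min
|Q| = 3949.3 kW = 14218 MJ/h

Q_c = 14200 MJ/h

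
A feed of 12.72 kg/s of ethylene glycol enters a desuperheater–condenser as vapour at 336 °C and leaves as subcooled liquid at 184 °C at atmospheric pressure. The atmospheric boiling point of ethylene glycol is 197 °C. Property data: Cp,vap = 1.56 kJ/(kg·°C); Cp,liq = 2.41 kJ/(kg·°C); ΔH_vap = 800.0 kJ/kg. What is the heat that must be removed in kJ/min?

vapour 336→197 °C: -216.84 kJ/kg
condensation at 197 °C: -800 kJ/kg
liquid 197→184 °C: -31.33 kJ/kg
Δh = -216.84 + -800 + -31.33 = -1048.2 kJ/kg
Q = ṁ·Δh = 12.72 kg/s × -1048.2 kJ/kg = -13333 kJ/s
|Q| = 13333 kW = 799960 kJ/min

Q_c = 800000 kJ/min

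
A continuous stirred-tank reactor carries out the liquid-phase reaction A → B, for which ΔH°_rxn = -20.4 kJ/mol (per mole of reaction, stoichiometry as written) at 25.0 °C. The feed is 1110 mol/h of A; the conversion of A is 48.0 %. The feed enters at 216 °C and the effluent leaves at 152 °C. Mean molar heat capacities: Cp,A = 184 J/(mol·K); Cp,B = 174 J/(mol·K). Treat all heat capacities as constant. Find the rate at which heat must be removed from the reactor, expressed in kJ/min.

Extent of reaction ξ = 0.480 × 1110 = 532.8 mol/h
Reaction term: ξ·ΔH°_rxn = 532.8 × -20.4 = -10869 kJ/h
Sensible, feed 216→25 °C: -39010 kJ/h
Outlet flows (mol/h): A 577.2, B 532.8
Sensible, products 25→152 °C: 25262 kJ/h
Q = ΔH = -24617 kJ/h = -6.8381 kW
Heat removed = 410.29 kJ/min

Q_out = 410 kJ/min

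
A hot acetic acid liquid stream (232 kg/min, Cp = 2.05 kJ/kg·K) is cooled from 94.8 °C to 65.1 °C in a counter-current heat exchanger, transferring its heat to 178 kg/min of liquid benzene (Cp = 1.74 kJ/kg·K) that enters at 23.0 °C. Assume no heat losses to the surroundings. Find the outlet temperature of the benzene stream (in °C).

T_c,out = 68.6 °C

Heat released by hot stream: Q = 232 × 2.05 × (94.8 − 65.1) = 14125 kJ/min
Energy balance on cold side (adiabatic exchanger): Q = ṁ_c·Cp_c·(T_c,out − T_c,in)
T_c,out = 23.0 + 14125/(178 × 1.74) = 68.607 °C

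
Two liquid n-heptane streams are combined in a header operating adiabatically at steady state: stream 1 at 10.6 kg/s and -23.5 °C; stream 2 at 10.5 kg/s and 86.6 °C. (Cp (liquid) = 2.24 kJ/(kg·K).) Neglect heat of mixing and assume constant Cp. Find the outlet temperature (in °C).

T_out = 31.3 °C

No heat crosses the boundary, so H_out = H_in.
T_out = Σ ṁᵢCp,ᵢTᵢ / Σ ṁᵢCp,ᵢ
      = 1478.8 / 47.264 = 31.289 °C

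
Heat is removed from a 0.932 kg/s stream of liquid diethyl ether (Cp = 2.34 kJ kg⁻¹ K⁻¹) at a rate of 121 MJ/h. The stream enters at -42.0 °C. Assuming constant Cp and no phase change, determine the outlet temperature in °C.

T_out = -57.4 °C

Q = 121 MJ/h = 33.611 kJ/s
ΔT = Q/(ṁ·Cp) = 33.611/(0.932×2.34) = 15.412 K
T_out = -42.0 − 15.412 = -57.412 °C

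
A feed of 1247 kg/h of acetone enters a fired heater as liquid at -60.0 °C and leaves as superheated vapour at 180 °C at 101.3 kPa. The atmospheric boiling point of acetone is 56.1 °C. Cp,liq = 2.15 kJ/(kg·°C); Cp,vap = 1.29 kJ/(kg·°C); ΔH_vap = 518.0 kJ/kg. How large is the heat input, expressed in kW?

Q = 321 kW

liquid -60.0→56.1 °C: 249.61 kJ/kg
vaporisation at 56.1 °C: 518 kJ/kg
vapour 56.1→180 °C: 159.83 kJ/kg
Δh = 249.61 + 518 + 159.83 = 927.45 kJ/kg
Q = ṁ·Δh = 1247 kg/h × 927.45 kJ/kg = 1.1565e+06 kJ/h
|Q| = 321.26 kW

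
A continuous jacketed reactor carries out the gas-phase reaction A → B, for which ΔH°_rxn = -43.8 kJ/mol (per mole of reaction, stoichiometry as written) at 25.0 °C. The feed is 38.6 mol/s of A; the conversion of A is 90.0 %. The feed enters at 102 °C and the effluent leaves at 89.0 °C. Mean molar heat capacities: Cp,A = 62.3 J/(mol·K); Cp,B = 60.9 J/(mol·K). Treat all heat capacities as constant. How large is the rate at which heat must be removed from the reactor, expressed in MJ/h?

Q_out = 5600 MJ/h

Extent of reaction ξ = 0.900 × 38.6 = 34.74 mol/s
Reaction term: ξ·ΔH°_rxn = 34.74 × -43.8 = -1521.6 kJ/s
Sensible, feed 102→25 °C: -185.17 kJ/s
Outlet flows (mol/s): A 3.86, B 34.74
Sensible, products 25→89.0 °C: 150.79 kJ/s
Q = ΔH = -1556 kJ/s = -1556 kW
Heat removed = 5601.6 MJ/h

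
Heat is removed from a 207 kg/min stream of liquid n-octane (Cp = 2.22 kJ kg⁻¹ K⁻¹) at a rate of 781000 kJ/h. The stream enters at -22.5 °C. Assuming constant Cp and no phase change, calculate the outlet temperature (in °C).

T_out = -50.8 °C

Q = 781000 kJ/h = 13017 kJ/min
ΔT = Q/(ṁ·Cp) = 13017/(207×2.22) = 28.325 K
T_out = -22.5 − 28.325 = -50.825 °C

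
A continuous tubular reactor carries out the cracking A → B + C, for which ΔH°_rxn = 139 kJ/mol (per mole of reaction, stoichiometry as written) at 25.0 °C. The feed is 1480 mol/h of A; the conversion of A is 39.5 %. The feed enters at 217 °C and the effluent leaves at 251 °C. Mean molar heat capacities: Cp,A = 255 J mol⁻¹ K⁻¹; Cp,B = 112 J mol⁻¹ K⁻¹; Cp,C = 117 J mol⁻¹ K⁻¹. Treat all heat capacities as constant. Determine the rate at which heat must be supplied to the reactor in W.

Q_in = 25200 W

Extent of reaction ξ = 0.395 × 1480 = 584.6 mol/h
Reaction term: ξ·ΔH°_rxn = 584.6 × 139 = 81259 kJ/h
Sensible, feed 217→25 °C: -72461 kJ/h
Outlet flows (mol/h): A 895.4, B 584.6, C 584.6
Sensible, products 25→251 °C: 81857 kJ/h
Q = ΔH = 90656 kJ/h = 25.182 kW
Heat supplied = 25182 W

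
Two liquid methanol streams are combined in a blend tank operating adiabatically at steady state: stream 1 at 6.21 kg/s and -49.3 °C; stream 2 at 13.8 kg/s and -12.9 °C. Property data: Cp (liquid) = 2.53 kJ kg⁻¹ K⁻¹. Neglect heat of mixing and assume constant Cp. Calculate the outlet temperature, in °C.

No heat crosses the boundary, so H_out = H_in.
T_out = Σ ṁᵢCp,ᵢTᵢ / Σ ṁᵢCp,ᵢ
      = -1225 / 50.625 = -24.197 °C

T_out = -24.2 °C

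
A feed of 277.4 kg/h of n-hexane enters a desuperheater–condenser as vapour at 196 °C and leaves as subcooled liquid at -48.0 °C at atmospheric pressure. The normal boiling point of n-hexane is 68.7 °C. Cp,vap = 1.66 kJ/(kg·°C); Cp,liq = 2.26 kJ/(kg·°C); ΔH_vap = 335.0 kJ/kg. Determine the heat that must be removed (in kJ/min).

vapour 196→68.7 °C: -211.32 kJ/kg
condensation at 68.7 °C: -335 kJ/kg
liquid 68.7→-48.0 °C: -263.74 kJ/kg
Δh = -211.32 + -335 + -263.74 = -810.06 kJ/kg
Q = ṁ·Δh = 277.4 kg/h × -810.06 kJ/kg = -224710 kJ/h
|Q| = 62.42 kW = 3745.2 kJ/min

Q_c = 3750 kJ/min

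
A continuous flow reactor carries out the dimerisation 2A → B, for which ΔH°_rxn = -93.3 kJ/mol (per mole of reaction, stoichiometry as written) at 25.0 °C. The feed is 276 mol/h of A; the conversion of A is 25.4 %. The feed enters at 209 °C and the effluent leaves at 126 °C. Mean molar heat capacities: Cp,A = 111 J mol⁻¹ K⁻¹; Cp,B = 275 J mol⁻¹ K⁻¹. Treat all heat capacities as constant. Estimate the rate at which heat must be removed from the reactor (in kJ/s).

Extent of reaction ξ = 0.254 × 276 / 2 = 35.052 mol/h
Reaction term: ξ·ΔH°_rxn = 35.052 × -93.3 = -3270.4 kJ/h
Sensible, feed 209→25 °C: -5637 kJ/h
Outlet flows (mol/h): A 205.9, B 35.052
Sensible, products 25→126 °C: 3281.9 kJ/h
Q = ΔH = -5625.5 kJ/h = -1.5626 kW
Heat removed = 1.5626 kJ/s

Q_out = 1.56 kJ/s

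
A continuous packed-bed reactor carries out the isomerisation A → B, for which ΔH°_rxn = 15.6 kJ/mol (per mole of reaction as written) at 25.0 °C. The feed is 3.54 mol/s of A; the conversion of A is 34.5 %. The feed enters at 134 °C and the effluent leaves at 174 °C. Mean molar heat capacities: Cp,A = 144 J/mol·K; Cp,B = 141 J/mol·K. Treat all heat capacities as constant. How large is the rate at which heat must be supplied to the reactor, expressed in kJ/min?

Q_in = 2330 kJ/min

Extent of reaction ξ = 0.345 × 3.54 = 1.2213 mol/s
Reaction term: ξ·ΔH°_rxn = 1.2213 × 15.6 = 19.052 kJ/s
Sensible, feed 134→25 °C: -55.564 kJ/s
Outlet flows (mol/s): A 2.3187, B 1.2213
Sensible, products 25→174 °C: 75.408 kJ/s
Q = ΔH = 38.897 kJ/s = 38.897 kW
Heat supplied = 2333.8 kJ/min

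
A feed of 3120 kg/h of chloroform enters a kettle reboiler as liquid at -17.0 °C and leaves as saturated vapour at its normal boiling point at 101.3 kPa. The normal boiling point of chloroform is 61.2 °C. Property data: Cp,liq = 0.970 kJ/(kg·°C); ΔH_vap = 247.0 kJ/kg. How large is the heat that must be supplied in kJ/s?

liquid -17.0→61.2 °C: 75.854 kJ/kg
vaporisation at 61.2 °C: 247 kJ/kg
Δh = 75.854 + 247 = 322.85 kJ/kg
Q = ṁ·Δh = 3120 kg/h × 322.85 kJ/kg = 1.0073e+06 kJ/h
|Q| = 279.81 kW

Q = 280 kJ/s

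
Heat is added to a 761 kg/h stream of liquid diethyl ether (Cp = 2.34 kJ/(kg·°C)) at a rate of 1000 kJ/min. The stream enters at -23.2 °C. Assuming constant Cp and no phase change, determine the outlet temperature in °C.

T_out = 10.5 °C

Q = 1000 kJ/min = 60000 kJ/h
ΔT = Q/(ṁ·Cp) = 60000/(761×2.34) = 33.694 K
T_out = -23.2 + 33.694 = 10.494 °C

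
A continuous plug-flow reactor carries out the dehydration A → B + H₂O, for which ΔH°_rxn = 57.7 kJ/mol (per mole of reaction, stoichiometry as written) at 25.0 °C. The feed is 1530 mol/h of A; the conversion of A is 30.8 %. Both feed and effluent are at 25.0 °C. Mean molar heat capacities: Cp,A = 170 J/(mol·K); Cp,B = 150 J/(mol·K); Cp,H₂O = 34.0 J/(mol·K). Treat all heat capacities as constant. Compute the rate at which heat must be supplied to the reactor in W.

Q_in = 7550 W

Extent of reaction ξ = 0.308 × 1530 = 471.24 mol/h
Reaction term: ξ·ΔH°_rxn = 471.24 × 57.7 = 27191 kJ/h
Q = ΔH = 27191 kJ/h = 7.5529 kW
Heat supplied = 7552.9 W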